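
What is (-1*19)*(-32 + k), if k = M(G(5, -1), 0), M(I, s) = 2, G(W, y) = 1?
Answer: 570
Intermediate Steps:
k = 2
(-1*19)*(-32 + k) = (-1*19)*(-32 + 2) = -19*(-30) = 570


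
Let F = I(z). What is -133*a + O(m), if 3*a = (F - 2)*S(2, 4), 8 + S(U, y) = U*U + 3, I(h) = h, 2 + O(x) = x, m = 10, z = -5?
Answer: -907/3 ≈ -302.33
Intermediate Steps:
O(x) = -2 + x
S(U, y) = -5 + U² (S(U, y) = -8 + (U*U + 3) = -8 + (U² + 3) = -8 + (3 + U²) = -5 + U²)
F = -5
a = 7/3 (a = ((-5 - 2)*(-5 + 2²))/3 = (-7*(-5 + 4))/3 = (-7*(-1))/3 = (⅓)*7 = 7/3 ≈ 2.3333)
-133*a + O(m) = -133*7/3 + (-2 + 10) = -931/3 + 8 = -907/3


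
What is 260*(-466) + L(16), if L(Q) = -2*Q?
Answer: -121192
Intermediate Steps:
260*(-466) + L(16) = 260*(-466) - 2*16 = -121160 - 32 = -121192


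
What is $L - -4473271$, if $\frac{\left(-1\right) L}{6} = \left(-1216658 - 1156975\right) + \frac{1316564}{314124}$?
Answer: $\frac{489903702931}{26177} \approx 1.8715 \cdot 10^{7}$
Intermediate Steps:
$L = \frac{372806887964}{26177}$ ($L = - 6 \left(\left(-1216658 - 1156975\right) + \frac{1316564}{314124}\right) = - 6 \left(-2373633 + 1316564 \cdot \frac{1}{314124}\right) = - 6 \left(-2373633 + \frac{329141}{78531}\right) = \left(-6\right) \left(- \frac{186403443982}{78531}\right) = \frac{372806887964}{26177} \approx 1.4242 \cdot 10^{7}$)
$L - -4473271 = \frac{372806887964}{26177} - -4473271 = \frac{372806887964}{26177} + 4473271 = \frac{489903702931}{26177}$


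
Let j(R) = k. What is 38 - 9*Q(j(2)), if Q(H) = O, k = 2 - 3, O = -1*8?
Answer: 110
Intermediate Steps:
O = -8
k = -1
j(R) = -1
Q(H) = -8
38 - 9*Q(j(2)) = 38 - 9*(-8) = 38 + 72 = 110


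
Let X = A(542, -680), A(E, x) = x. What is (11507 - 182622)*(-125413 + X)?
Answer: 21576403695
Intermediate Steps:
X = -680
(11507 - 182622)*(-125413 + X) = (11507 - 182622)*(-125413 - 680) = -171115*(-126093) = 21576403695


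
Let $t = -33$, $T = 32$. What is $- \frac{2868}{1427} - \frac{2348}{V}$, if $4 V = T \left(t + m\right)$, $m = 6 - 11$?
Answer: $\frac{619681}{108452} \approx 5.7139$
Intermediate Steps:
$m = -5$ ($m = 6 - 11 = -5$)
$V = -304$ ($V = \frac{32 \left(-33 - 5\right)}{4} = \frac{32 \left(-38\right)}{4} = \frac{1}{4} \left(-1216\right) = -304$)
$- \frac{2868}{1427} - \frac{2348}{V} = - \frac{2868}{1427} - \frac{2348}{-304} = \left(-2868\right) \frac{1}{1427} - - \frac{587}{76} = - \frac{2868}{1427} + \frac{587}{76} = \frac{619681}{108452}$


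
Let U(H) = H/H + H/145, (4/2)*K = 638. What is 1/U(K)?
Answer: 5/16 ≈ 0.31250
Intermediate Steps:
K = 319 (K = (½)*638 = 319)
U(H) = 1 + H/145 (U(H) = 1 + H*(1/145) = 1 + H/145)
1/U(K) = 1/(1 + (1/145)*319) = 1/(1 + 11/5) = 1/(16/5) = 5/16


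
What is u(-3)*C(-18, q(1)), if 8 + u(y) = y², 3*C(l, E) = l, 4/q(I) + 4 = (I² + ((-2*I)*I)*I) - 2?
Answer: -6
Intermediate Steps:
q(I) = 4/(-6 + I² - 2*I³) (q(I) = 4/(-4 + ((I² + ((-2*I)*I)*I) - 2)) = 4/(-4 + ((I² + (-2*I²)*I) - 2)) = 4/(-4 + ((I² - 2*I³) - 2)) = 4/(-4 + (-2 + I² - 2*I³)) = 4/(-6 + I² - 2*I³))
C(l, E) = l/3
u(y) = -8 + y²
u(-3)*C(-18, q(1)) = (-8 + (-3)²)*((⅓)*(-18)) = (-8 + 9)*(-6) = 1*(-6) = -6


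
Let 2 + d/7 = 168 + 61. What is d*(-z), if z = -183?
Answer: 290787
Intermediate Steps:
d = 1589 (d = -14 + 7*(168 + 61) = -14 + 7*229 = -14 + 1603 = 1589)
d*(-z) = 1589*(-1*(-183)) = 1589*183 = 290787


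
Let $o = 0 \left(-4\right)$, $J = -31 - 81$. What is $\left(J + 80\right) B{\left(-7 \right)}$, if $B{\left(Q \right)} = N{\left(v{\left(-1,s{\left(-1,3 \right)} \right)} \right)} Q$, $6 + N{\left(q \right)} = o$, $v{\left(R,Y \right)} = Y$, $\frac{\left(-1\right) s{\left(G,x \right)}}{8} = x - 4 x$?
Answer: $-1344$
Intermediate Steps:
$J = -112$
$s{\left(G,x \right)} = 24 x$ ($s{\left(G,x \right)} = - 8 \left(x - 4 x\right) = - 8 \left(- 3 x\right) = 24 x$)
$o = 0$
$N{\left(q \right)} = -6$ ($N{\left(q \right)} = -6 + 0 = -6$)
$B{\left(Q \right)} = - 6 Q$
$\left(J + 80\right) B{\left(-7 \right)} = \left(-112 + 80\right) \left(\left(-6\right) \left(-7\right)\right) = \left(-32\right) 42 = -1344$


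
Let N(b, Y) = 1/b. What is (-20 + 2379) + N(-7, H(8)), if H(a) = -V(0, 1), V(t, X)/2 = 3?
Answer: 16512/7 ≈ 2358.9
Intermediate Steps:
V(t, X) = 6 (V(t, X) = 2*3 = 6)
H(a) = -6 (H(a) = -1*6 = -6)
(-20 + 2379) + N(-7, H(8)) = (-20 + 2379) + 1/(-7) = 2359 - ⅐ = 16512/7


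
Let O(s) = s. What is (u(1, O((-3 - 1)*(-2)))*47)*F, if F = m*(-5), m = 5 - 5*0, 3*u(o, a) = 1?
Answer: -1175/3 ≈ -391.67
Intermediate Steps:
u(o, a) = ⅓ (u(o, a) = (⅓)*1 = ⅓)
m = 5 (m = 5 + 0 = 5)
F = -25 (F = 5*(-5) = -25)
(u(1, O((-3 - 1)*(-2)))*47)*F = ((⅓)*47)*(-25) = (47/3)*(-25) = -1175/3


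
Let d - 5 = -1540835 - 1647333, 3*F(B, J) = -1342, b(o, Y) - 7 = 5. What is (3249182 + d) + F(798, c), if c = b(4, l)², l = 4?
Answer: 181715/3 ≈ 60572.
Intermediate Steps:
b(o, Y) = 12 (b(o, Y) = 7 + 5 = 12)
c = 144 (c = 12² = 144)
F(B, J) = -1342/3 (F(B, J) = (⅓)*(-1342) = -1342/3)
d = -3188163 (d = 5 + (-1540835 - 1647333) = 5 - 3188168 = -3188163)
(3249182 + d) + F(798, c) = (3249182 - 3188163) - 1342/3 = 61019 - 1342/3 = 181715/3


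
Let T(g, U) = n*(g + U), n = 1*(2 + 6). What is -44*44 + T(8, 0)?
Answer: -1872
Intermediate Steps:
n = 8 (n = 1*8 = 8)
T(g, U) = 8*U + 8*g (T(g, U) = 8*(g + U) = 8*(U + g) = 8*U + 8*g)
-44*44 + T(8, 0) = -44*44 + (8*0 + 8*8) = -1936 + (0 + 64) = -1936 + 64 = -1872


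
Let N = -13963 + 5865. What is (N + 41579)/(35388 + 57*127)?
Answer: 33481/42627 ≈ 0.78544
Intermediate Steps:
N = -8098
(N + 41579)/(35388 + 57*127) = (-8098 + 41579)/(35388 + 57*127) = 33481/(35388 + 7239) = 33481/42627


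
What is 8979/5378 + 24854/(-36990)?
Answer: 99234199/99466110 ≈ 0.99767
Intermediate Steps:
8979/5378 + 24854/(-36990) = 8979*(1/5378) + 24854*(-1/36990) = 8979/5378 - 12427/18495 = 99234199/99466110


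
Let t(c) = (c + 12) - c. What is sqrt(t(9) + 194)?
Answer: sqrt(206) ≈ 14.353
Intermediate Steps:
t(c) = 12 (t(c) = (12 + c) - c = 12)
sqrt(t(9) + 194) = sqrt(12 + 194) = sqrt(206)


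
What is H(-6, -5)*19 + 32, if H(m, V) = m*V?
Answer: 602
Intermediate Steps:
H(m, V) = V*m
H(-6, -5)*19 + 32 = -5*(-6)*19 + 32 = 30*19 + 32 = 570 + 32 = 602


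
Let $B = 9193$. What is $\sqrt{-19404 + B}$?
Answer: $i \sqrt{10211} \approx 101.05 i$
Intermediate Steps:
$\sqrt{-19404 + B} = \sqrt{-19404 + 9193} = \sqrt{-10211} = i \sqrt{10211}$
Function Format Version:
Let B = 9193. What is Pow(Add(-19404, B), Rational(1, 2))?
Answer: Mul(I, Pow(10211, Rational(1, 2))) ≈ Mul(101.05, I)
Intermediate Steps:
Pow(Add(-19404, B), Rational(1, 2)) = Pow(Add(-19404, 9193), Rational(1, 2)) = Pow(-10211, Rational(1, 2)) = Mul(I, Pow(10211, Rational(1, 2)))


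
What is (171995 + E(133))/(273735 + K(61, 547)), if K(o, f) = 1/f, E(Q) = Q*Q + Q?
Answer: 103829899/149733046 ≈ 0.69343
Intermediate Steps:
E(Q) = Q + Q² (E(Q) = Q² + Q = Q + Q²)
(171995 + E(133))/(273735 + K(61, 547)) = (171995 + 133*(1 + 133))/(273735 + 1/547) = (171995 + 133*134)/(273735 + 1/547) = (171995 + 17822)/(149733046/547) = 189817*(547/149733046) = 103829899/149733046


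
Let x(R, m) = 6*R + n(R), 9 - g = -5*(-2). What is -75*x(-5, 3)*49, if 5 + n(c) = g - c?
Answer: 113925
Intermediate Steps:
g = -1 (g = 9 - (-5)*(-2) = 9 - 1*10 = 9 - 10 = -1)
n(c) = -6 - c (n(c) = -5 + (-1 - c) = -6 - c)
x(R, m) = -6 + 5*R (x(R, m) = 6*R + (-6 - R) = -6 + 5*R)
-75*x(-5, 3)*49 = -75*(-6 + 5*(-5))*49 = -75*(-6 - 25)*49 = -75*(-31)*49 = 2325*49 = 113925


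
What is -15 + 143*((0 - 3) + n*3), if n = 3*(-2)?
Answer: -3018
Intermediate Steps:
n = -6
-15 + 143*((0 - 3) + n*3) = -15 + 143*((0 - 3) - 6*3) = -15 + 143*(-3 - 18) = -15 + 143*(-21) = -15 - 3003 = -3018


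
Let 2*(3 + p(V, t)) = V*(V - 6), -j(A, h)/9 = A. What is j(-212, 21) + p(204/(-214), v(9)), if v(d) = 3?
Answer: 21848289/11449 ≈ 1908.3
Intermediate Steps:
j(A, h) = -9*A
p(V, t) = -3 + V*(-6 + V)/2 (p(V, t) = -3 + (V*(V - 6))/2 = -3 + (V*(-6 + V))/2 = -3 + V*(-6 + V)/2)
j(-212, 21) + p(204/(-214), v(9)) = -9*(-212) + (-3 + (204/(-214))**2/2 - 612/(-214)) = 1908 + (-3 + (204*(-1/214))**2/2 - 612*(-1)/214) = 1908 + (-3 + (-102/107)**2/2 - 3*(-102/107)) = 1908 + (-3 + (1/2)*(10404/11449) + 306/107) = 1908 + (-3 + 5202/11449 + 306/107) = 1908 + 3597/11449 = 21848289/11449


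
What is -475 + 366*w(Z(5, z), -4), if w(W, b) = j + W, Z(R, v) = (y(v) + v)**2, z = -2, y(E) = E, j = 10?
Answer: 9041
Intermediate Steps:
Z(R, v) = 4*v**2 (Z(R, v) = (v + v)**2 = (2*v)**2 = 4*v**2)
w(W, b) = 10 + W
-475 + 366*w(Z(5, z), -4) = -475 + 366*(10 + 4*(-2)**2) = -475 + 366*(10 + 4*4) = -475 + 366*(10 + 16) = -475 + 366*26 = -475 + 9516 = 9041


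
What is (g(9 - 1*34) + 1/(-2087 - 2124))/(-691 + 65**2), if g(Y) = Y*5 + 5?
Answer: -505321/14881674 ≈ -0.033956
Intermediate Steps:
g(Y) = 5 + 5*Y (g(Y) = 5*Y + 5 = 5 + 5*Y)
(g(9 - 1*34) + 1/(-2087 - 2124))/(-691 + 65**2) = ((5 + 5*(9 - 1*34)) + 1/(-2087 - 2124))/(-691 + 65**2) = ((5 + 5*(9 - 34)) + 1/(-4211))/(-691 + 4225) = ((5 + 5*(-25)) - 1/4211)/3534 = ((5 - 125) - 1/4211)*(1/3534) = (-120 - 1/4211)*(1/3534) = -505321/4211*1/3534 = -505321/14881674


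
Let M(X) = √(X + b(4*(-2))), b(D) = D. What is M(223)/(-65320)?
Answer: -√215/65320 ≈ -0.00022448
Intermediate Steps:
M(X) = √(-8 + X) (M(X) = √(X + 4*(-2)) = √(X - 8) = √(-8 + X))
M(223)/(-65320) = √(-8 + 223)/(-65320) = √215*(-1/65320) = -√215/65320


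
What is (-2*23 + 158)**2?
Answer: 12544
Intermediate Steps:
(-2*23 + 158)**2 = (-46 + 158)**2 = 112**2 = 12544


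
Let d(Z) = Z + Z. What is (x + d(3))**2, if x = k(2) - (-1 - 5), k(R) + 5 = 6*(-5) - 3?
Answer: 676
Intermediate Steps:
k(R) = -38 (k(R) = -5 + (6*(-5) - 3) = -5 + (-30 - 3) = -5 - 33 = -38)
x = -32 (x = -38 - (-1 - 5) = -38 - 1*(-6) = -38 + 6 = -32)
d(Z) = 2*Z
(x + d(3))**2 = (-32 + 2*3)**2 = (-32 + 6)**2 = (-26)**2 = 676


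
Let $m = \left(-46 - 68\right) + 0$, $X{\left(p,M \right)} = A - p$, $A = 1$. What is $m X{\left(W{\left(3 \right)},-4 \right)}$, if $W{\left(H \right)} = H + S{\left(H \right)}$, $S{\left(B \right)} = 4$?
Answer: $684$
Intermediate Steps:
$W{\left(H \right)} = 4 + H$ ($W{\left(H \right)} = H + 4 = 4 + H$)
$X{\left(p,M \right)} = 1 - p$
$m = -114$ ($m = -114 + 0 = -114$)
$m X{\left(W{\left(3 \right)},-4 \right)} = - 114 \left(1 - \left(4 + 3\right)\right) = - 114 \left(1 - 7\right) = \left(-114\right) \left(-6\right) = 684$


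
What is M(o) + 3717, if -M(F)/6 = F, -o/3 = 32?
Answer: 4293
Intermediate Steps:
o = -96 (o = -3*32 = -96)
M(F) = -6*F
M(o) + 3717 = -6*(-96) + 3717 = 576 + 3717 = 4293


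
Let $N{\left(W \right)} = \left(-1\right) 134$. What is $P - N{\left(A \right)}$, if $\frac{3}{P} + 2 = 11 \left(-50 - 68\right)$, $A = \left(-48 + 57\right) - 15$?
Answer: $\frac{174197}{1300} \approx 134.0$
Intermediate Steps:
$A = -6$ ($A = 9 - 15 = -6$)
$N{\left(W \right)} = -134$
$P = - \frac{3}{1300}$ ($P = \frac{3}{-2 + 11 \left(-50 - 68\right)} = \frac{3}{-2 + 11 \left(-118\right)} = \frac{3}{-2 - 1298} = \frac{3}{-1300} = 3 \left(- \frac{1}{1300}\right) = - \frac{3}{1300} \approx -0.0023077$)
$P - N{\left(A \right)} = - \frac{3}{1300} - -134 = - \frac{3}{1300} + 134 = \frac{174197}{1300}$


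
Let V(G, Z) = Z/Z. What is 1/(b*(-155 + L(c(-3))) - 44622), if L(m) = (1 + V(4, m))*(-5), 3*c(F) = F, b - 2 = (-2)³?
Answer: -1/43632 ≈ -2.2919e-5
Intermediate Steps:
b = -6 (b = 2 + (-2)³ = 2 - 8 = -6)
c(F) = F/3
V(G, Z) = 1
L(m) = -10 (L(m) = (1 + 1)*(-5) = 2*(-5) = -10)
1/(b*(-155 + L(c(-3))) - 44622) = 1/(-6*(-155 - 10) - 44622) = 1/(-6*(-165) - 44622) = 1/(990 - 44622) = 1/(-43632) = -1/43632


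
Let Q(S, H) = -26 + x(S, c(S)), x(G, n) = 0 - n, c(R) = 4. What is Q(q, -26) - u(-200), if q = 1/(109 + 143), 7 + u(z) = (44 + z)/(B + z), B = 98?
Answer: -417/17 ≈ -24.529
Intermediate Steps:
x(G, n) = -n
u(z) = -7 + (44 + z)/(98 + z)
q = 1/252 ≈ 0.0039683
Q(S, H) = -30 (Q(S, H) = -26 - 1*4 = -26 - 4 = -30)
Q(q, -26) - u(-200) = -30 - 6*(-107 - 1*(-200))/(98 - 200) = -30 - 6*(-107 + 200)/(-102) = -30 - 6*(-1)*93/102 = -30 - 1*(-93/17) = -30 + 93/17 = -417/17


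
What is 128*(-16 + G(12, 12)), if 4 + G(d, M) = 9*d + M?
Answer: 12800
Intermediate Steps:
G(d, M) = -4 + M + 9*d (G(d, M) = -4 + (9*d + M) = -4 + (M + 9*d) = -4 + M + 9*d)
128*(-16 + G(12, 12)) = 128*(-16 + (-4 + 12 + 9*12)) = 128*(-16 + (-4 + 12 + 108)) = 128*(-16 + 116) = 128*100 = 12800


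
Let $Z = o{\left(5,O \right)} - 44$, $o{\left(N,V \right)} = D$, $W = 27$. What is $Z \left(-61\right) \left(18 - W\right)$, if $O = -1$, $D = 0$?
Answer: $-24156$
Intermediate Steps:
$o{\left(N,V \right)} = 0$
$Z = -44$ ($Z = 0 - 44 = -44$)
$Z \left(-61\right) \left(18 - W\right) = \left(-44\right) \left(-61\right) \left(18 - 27\right) = 2684 \left(18 - 27\right) = 2684 \left(-9\right) = -24156$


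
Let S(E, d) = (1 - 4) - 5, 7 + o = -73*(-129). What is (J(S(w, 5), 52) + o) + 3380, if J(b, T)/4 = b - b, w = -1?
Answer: 12790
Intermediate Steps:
o = 9410 (o = -7 - 73*(-129) = -7 + 9417 = 9410)
S(E, d) = -8 (S(E, d) = -3 - 5 = -8)
J(b, T) = 0 (J(b, T) = 4*(b - b) = 4*0 = 0)
(J(S(w, 5), 52) + o) + 3380 = (0 + 9410) + 3380 = 9410 + 3380 = 12790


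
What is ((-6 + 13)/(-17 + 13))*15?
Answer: -105/4 ≈ -26.250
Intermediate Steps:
((-6 + 13)/(-17 + 13))*15 = (7/(-4))*15 = (7*(-1/4))*15 = -7/4*15 = -105/4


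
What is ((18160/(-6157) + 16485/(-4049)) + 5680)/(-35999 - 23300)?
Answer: -141425628255/1478305865207 ≈ -0.095667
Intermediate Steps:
((18160/(-6157) + 16485/(-4049)) + 5680)/(-35999 - 23300) = ((18160*(-1/6157) + 16485*(-1/4049)) + 5680)/(-59299) = ((-18160/6157 - 16485/4049) + 5680)*(-1/59299) = (-175027985/24929693 + 5680)*(-1/59299) = (141425628255/24929693)*(-1/59299) = -141425628255/1478305865207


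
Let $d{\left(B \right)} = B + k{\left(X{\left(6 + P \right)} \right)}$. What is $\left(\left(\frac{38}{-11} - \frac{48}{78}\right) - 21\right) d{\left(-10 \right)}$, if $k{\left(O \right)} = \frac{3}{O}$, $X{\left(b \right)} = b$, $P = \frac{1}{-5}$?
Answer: $\frac{89625}{377} \approx 237.73$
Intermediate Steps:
$P = - \frac{1}{5} \approx -0.2$
$d{\left(B \right)} = \frac{15}{29} + B$ ($d{\left(B \right)} = B + \frac{3}{6 - \frac{1}{5}} = B + \frac{3}{\frac{29}{5}} = B + 3 \cdot \frac{5}{29} = B + \frac{15}{29} = \frac{15}{29} + B$)
$\left(\left(\frac{38}{-11} - \frac{48}{78}\right) - 21\right) d{\left(-10 \right)} = \left(\left(\frac{38}{-11} - \frac{48}{78}\right) - 21\right) \left(\frac{15}{29} - 10\right) = \left(\left(38 \left(- \frac{1}{11}\right) - \frac{8}{13}\right) - 21\right) \left(- \frac{275}{29}\right) = \left(\left(- \frac{38}{11} - \frac{8}{13}\right) - 21\right) \left(- \frac{275}{29}\right) = \left(- \frac{582}{143} - 21\right) \left(- \frac{275}{29}\right) = \left(- \frac{3585}{143}\right) \left(- \frac{275}{29}\right) = \frac{89625}{377}$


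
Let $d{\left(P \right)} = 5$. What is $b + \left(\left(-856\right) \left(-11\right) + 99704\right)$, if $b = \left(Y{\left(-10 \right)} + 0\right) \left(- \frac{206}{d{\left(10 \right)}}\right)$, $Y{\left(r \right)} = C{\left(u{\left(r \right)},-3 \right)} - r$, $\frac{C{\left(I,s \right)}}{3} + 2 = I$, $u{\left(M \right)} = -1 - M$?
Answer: $\frac{539214}{5} \approx 1.0784 \cdot 10^{5}$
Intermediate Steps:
$C{\left(I,s \right)} = -6 + 3 I$
$Y{\left(r \right)} = -9 - 4 r$ ($Y{\left(r \right)} = \left(-6 + 3 \left(-1 - r\right)\right) - r = \left(-6 - \left(3 + 3 r\right)\right) - r = \left(-9 - 3 r\right) - r = -9 - 4 r$)
$b = - \frac{6386}{5}$ ($b = \left(\left(-9 - -40\right) + 0\right) \left(- \frac{206}{5}\right) = \left(\left(-9 + 40\right) + 0\right) \left(\left(-206\right) \frac{1}{5}\right) = \left(31 + 0\right) \left(- \frac{206}{5}\right) = 31 \left(- \frac{206}{5}\right) = - \frac{6386}{5} \approx -1277.2$)
$b + \left(\left(-856\right) \left(-11\right) + 99704\right) = - \frac{6386}{5} + \left(\left(-856\right) \left(-11\right) + 99704\right) = - \frac{6386}{5} + \left(9416 + 99704\right) = - \frac{6386}{5} + 109120 = \frac{539214}{5}$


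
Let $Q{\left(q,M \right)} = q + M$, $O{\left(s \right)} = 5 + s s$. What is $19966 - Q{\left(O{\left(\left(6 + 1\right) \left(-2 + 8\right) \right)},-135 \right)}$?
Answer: $18332$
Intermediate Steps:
$O{\left(s \right)} = 5 + s^{2}$
$Q{\left(q,M \right)} = M + q$
$19966 - Q{\left(O{\left(\left(6 + 1\right) \left(-2 + 8\right) \right)},-135 \right)} = 19966 - \left(-135 + \left(5 + \left(\left(6 + 1\right) \left(-2 + 8\right)\right)^{2}\right)\right) = 19966 - \left(-135 + \left(5 + \left(7 \cdot 6\right)^{2}\right)\right) = 19966 - \left(-135 + \left(5 + 42^{2}\right)\right) = 19966 - \left(-135 + \left(5 + 1764\right)\right) = 19966 - \left(-135 + 1769\right) = 19966 - 1634 = 18332$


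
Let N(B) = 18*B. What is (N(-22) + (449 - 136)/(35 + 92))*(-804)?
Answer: 40183116/127 ≈ 3.1640e+5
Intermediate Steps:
(N(-22) + (449 - 136)/(35 + 92))*(-804) = (18*(-22) + (449 - 136)/(35 + 92))*(-804) = (-396 + 313/127)*(-804) = -49979/127*(-804) = 40183116/127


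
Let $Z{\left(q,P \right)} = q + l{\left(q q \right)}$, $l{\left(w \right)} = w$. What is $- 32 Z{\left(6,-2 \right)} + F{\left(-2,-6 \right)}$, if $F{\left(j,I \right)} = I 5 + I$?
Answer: $-1380$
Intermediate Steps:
$Z{\left(q,P \right)} = q + q^{2}$ ($Z{\left(q,P \right)} = q + q q = q + q^{2}$)
$F{\left(j,I \right)} = 6 I$ ($F{\left(j,I \right)} = 5 I + I = 6 I$)
$- 32 Z{\left(6,-2 \right)} + F{\left(-2,-6 \right)} = - 32 \cdot 6 \left(1 + 6\right) + 6 \left(-6\right) = - 32 \cdot 6 \cdot 7 - 36 = \left(-32\right) 42 - 36 = -1344 - 36 = -1380$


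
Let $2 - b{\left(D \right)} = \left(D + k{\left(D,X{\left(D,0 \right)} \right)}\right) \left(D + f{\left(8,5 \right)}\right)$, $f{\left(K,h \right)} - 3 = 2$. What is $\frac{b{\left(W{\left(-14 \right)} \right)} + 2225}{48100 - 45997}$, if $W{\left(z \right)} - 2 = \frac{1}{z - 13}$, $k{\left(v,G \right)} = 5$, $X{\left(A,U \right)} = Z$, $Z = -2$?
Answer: $\frac{1588139}{1533087} \approx 1.0359$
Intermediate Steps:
$X{\left(A,U \right)} = -2$
$f{\left(K,h \right)} = 5$ ($f{\left(K,h \right)} = 3 + 2 = 5$)
$W{\left(z \right)} = 2 + \frac{1}{-13 + z}$ ($W{\left(z \right)} = 2 + \frac{1}{z - 13} = 2 + \frac{1}{-13 + z}$)
$b{\left(D \right)} = 2 - \left(5 + D\right)^{2}$ ($b{\left(D \right)} = 2 - \left(D + 5\right) \left(D + 5\right) = 2 - \left(5 + D\right) \left(5 + D\right) = 2 - \left(5 + D\right)^{2}$)
$\frac{b{\left(W{\left(-14 \right)} \right)} + 2225}{48100 - 45997} = \frac{\left(-23 - \left(\frac{-25 + 2 \left(-14\right)}{-13 - 14}\right)^{2} - 10 \frac{-25 + 2 \left(-14\right)}{-13 - 14}\right) + 2225}{48100 - 45997} = \frac{\left(-23 - \left(\frac{-25 - 28}{-27}\right)^{2} - 10 \frac{-25 - 28}{-27}\right) + 2225}{2103} = \left(\left(-23 - \left(\left(- \frac{1}{27}\right) \left(-53\right)\right)^{2} - 10 \left(\left(- \frac{1}{27}\right) \left(-53\right)\right)\right) + 2225\right) \frac{1}{2103} = \left(\left(-23 - \left(\frac{53}{27}\right)^{2} - \frac{530}{27}\right) + 2225\right) \frac{1}{2103} = \left(\left(-23 - \frac{2809}{729} - \frac{530}{27}\right) + 2225\right) \frac{1}{2103} = \left(- \frac{33886}{729} + 2225\right) \frac{1}{2103} = \frac{1588139}{729} \cdot \frac{1}{2103} = \frac{1588139}{1533087}$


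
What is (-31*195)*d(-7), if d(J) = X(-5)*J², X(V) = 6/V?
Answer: 355446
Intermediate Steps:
d(J) = -6*J²/5 (d(J) = (6/(-5))*J² = (6*(-⅕))*J² = -6*J²/5)
(-31*195)*d(-7) = (-31*195)*(-6/5*(-7)²) = -(-7254)*49 = -6045*(-294/5) = 355446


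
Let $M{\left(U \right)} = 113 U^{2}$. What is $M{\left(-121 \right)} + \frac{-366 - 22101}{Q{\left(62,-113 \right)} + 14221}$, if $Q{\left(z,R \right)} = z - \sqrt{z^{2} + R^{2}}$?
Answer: $\frac{337483290984947}{203987476} - \frac{22467 \sqrt{16613}}{203987476} \approx 1.6544 \cdot 10^{6}$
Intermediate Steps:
$Q{\left(z,R \right)} = z - \sqrt{R^{2} + z^{2}}$
$M{\left(-121 \right)} + \frac{-366 - 22101}{Q{\left(62,-113 \right)} + 14221} = 113 \left(-121\right)^{2} + \frac{-366 - 22101}{\left(62 - \sqrt{\left(-113\right)^{2} + 62^{2}}\right) + 14221} = 113 \cdot 14641 - \frac{22467}{\left(62 - \sqrt{12769 + 3844}\right) + 14221} = 1654433 - \frac{22467}{\left(62 - \sqrt{16613}\right) + 14221} = 1654433 - \frac{22467}{14283 - \sqrt{16613}}$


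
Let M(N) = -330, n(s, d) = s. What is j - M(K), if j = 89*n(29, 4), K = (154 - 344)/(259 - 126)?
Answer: 2911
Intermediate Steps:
K = -10/7 (K = -190/133 = -190*1/133 = -10/7 ≈ -1.4286)
j = 2581 (j = 89*29 = 2581)
j - M(K) = 2581 - 1*(-330) = 2581 + 330 = 2911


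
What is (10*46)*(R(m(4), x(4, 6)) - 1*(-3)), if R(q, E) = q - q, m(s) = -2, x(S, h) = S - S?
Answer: 1380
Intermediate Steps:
x(S, h) = 0
R(q, E) = 0
(10*46)*(R(m(4), x(4, 6)) - 1*(-3)) = (10*46)*(0 - 1*(-3)) = 460*(0 + 3) = 460*3 = 1380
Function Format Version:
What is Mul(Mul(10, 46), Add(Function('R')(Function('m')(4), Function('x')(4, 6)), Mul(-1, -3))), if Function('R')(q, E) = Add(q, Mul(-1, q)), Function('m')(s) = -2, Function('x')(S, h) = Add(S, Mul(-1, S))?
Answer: 1380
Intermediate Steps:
Function('x')(S, h) = 0
Function('R')(q, E) = 0
Mul(Mul(10, 46), Add(Function('R')(Function('m')(4), Function('x')(4, 6)), Mul(-1, -3))) = Mul(Mul(10, 46), Add(0, Mul(-1, -3))) = Mul(460, Add(0, 3)) = Mul(460, 3) = 1380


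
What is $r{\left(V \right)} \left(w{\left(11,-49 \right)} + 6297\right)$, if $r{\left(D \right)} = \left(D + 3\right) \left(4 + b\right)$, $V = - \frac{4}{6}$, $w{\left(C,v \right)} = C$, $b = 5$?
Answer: $132468$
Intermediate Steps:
$V = - \frac{2}{3}$ ($V = \left(-4\right) \frac{1}{6} = - \frac{2}{3} \approx -0.66667$)
$r{\left(D \right)} = 27 + 9 D$ ($r{\left(D \right)} = \left(D + 3\right) \left(4 + 5\right) = \left(3 + D\right) 9 = 27 + 9 D$)
$r{\left(V \right)} \left(w{\left(11,-49 \right)} + 6297\right) = \left(27 + 9 \left(- \frac{2}{3}\right)\right) \left(11 + 6297\right) = \left(27 - 6\right) 6308 = 21 \cdot 6308 = 132468$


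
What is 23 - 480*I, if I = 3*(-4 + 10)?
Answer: -8617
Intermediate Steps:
I = 18 (I = 3*6 = 18)
23 - 480*I = 23 - 480*18 = 23 - 8640 = -8617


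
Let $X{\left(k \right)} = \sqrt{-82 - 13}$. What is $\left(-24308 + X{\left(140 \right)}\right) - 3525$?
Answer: $-27833 + i \sqrt{95} \approx -27833.0 + 9.7468 i$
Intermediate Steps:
$X{\left(k \right)} = i \sqrt{95}$ ($X{\left(k \right)} = \sqrt{-95} = i \sqrt{95}$)
$\left(-24308 + X{\left(140 \right)}\right) - 3525 = \left(-24308 + i \sqrt{95}\right) - 3525 = -27833 + i \sqrt{95}$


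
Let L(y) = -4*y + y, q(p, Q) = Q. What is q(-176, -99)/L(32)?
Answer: 33/32 ≈ 1.0313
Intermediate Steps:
L(y) = -3*y
q(-176, -99)/L(32) = -99/((-3*32)) = -99/(-96) = -99*(-1/96) = 33/32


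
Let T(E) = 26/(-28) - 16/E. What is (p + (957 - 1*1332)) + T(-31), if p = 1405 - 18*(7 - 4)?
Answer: 423405/434 ≈ 975.59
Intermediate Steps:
T(E) = -13/14 - 16/E (T(E) = 26*(-1/28) - 16/E = -13/14 - 16/E)
p = 1351 (p = 1405 - 18*3 = 1405 - 1*54 = 1405 - 54 = 1351)
(p + (957 - 1*1332)) + T(-31) = (1351 + (957 - 1*1332)) + (-13/14 - 16/(-31)) = (1351 + (957 - 1332)) + (-13/14 - 16*(-1/31)) = (1351 - 375) + (-13/14 + 16/31) = 976 - 179/434 = 423405/434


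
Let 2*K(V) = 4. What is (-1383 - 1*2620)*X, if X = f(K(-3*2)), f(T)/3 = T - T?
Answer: 0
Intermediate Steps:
K(V) = 2 (K(V) = (½)*4 = 2)
f(T) = 0 (f(T) = 3*(T - T) = 3*0 = 0)
X = 0
(-1383 - 1*2620)*X = (-1383 - 1*2620)*0 = (-1383 - 2620)*0 = -4003*0 = 0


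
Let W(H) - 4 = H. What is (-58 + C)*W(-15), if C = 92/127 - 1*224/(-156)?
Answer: 3042314/4953 ≈ 614.24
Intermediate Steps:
W(H) = 4 + H
C = 10700/4953 (C = 92*(1/127) - 224*(-1/156) = 92/127 + 56/39 = 10700/4953 ≈ 2.1603)
(-58 + C)*W(-15) = (-58 + 10700/4953)*(4 - 15) = -276574/4953*(-11) = 3042314/4953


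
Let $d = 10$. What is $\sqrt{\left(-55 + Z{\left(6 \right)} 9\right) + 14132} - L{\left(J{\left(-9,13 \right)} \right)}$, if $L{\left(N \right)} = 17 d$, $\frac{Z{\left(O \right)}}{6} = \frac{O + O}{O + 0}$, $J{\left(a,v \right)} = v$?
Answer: $-170 + \sqrt{14185} \approx -50.899$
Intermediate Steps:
$Z{\left(O \right)} = 12$ ($Z{\left(O \right)} = 6 \frac{O + O}{O + 0} = 6 \frac{2 O}{O} = 6 \cdot 2 = 12$)
$L{\left(N \right)} = 170$ ($L{\left(N \right)} = 17 \cdot 10 = 170$)
$\sqrt{\left(-55 + Z{\left(6 \right)} 9\right) + 14132} - L{\left(J{\left(-9,13 \right)} \right)} = \sqrt{\left(-55 + 12 \cdot 9\right) + 14132} - 170 = \sqrt{\left(-55 + 108\right) + 14132} - 170 = \sqrt{53 + 14132} - 170 = \sqrt{14185} - 170 = -170 + \sqrt{14185}$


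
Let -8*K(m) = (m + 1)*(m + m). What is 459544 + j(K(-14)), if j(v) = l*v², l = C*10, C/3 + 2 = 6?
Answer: 707974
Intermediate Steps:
C = 12 (C = -6 + 3*6 = -6 + 18 = 12)
K(m) = -m*(1 + m)/4 (K(m) = -(m + 1)*(m + m)/8 = -(1 + m)*2*m/8 = -m*(1 + m)/4)
l = 120 (l = 12*10 = 120)
j(v) = 120*v²
459544 + j(K(-14)) = 459544 + 120*(-¼*(-14)*(1 - 14))² = 459544 + 120*(-¼*(-14)*(-13))² = 459544 + 120*(-91/2)² = 459544 + 120*(8281/4) = 459544 + 248430 = 707974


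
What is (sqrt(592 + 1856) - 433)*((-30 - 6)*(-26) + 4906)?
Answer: -2529586 + 70104*sqrt(17) ≈ -2.2405e+6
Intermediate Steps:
(sqrt(592 + 1856) - 433)*((-30 - 6)*(-26) + 4906) = (sqrt(2448) - 433)*(-36*(-26) + 4906) = (12*sqrt(17) - 433)*(936 + 4906) = (-433 + 12*sqrt(17))*5842 = -2529586 + 70104*sqrt(17)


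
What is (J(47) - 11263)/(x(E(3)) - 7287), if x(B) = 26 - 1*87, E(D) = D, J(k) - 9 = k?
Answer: 11207/7348 ≈ 1.5252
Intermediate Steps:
J(k) = 9 + k
x(B) = -61 (x(B) = 26 - 87 = -61)
(J(47) - 11263)/(x(E(3)) - 7287) = ((9 + 47) - 11263)/(-61 - 7287) = (56 - 11263)/(-7348) = -11207*(-1/7348) = 11207/7348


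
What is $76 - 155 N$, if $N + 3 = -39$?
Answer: $6586$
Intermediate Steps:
$N = -42$ ($N = -3 - 39 = -42$)
$76 - 155 N = 76 - -6510 = 76 + 6510 = 6586$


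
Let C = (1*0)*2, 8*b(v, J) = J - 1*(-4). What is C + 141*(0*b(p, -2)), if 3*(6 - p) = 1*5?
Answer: 0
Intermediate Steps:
p = 13/3 (p = 6 - 5/3 = 13/3 ≈ 4.3333)
b(v, J) = ½ + J/8 (b(v, J) = (J - 1*(-4))/8 = (J + 4)/8 = (4 + J)/8 = ½ + J/8)
C = 0 (C = 0*2 = 0)
C + 141*(0*b(p, -2)) = 0 + 141*(0*(½ + (⅛)*(-2))) = 0 + 141*(0*(½ - ¼)) = 0 + 141*(0*(¼)) = 0 + 141*0 = 0 + 0 = 0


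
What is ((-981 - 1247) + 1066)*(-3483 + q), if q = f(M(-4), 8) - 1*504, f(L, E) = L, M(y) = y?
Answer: 4637542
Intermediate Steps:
q = -508 (q = -4 - 1*504 = -4 - 504 = -508)
((-981 - 1247) + 1066)*(-3483 + q) = ((-981 - 1247) + 1066)*(-3483 - 508) = (-2228 + 1066)*(-3991) = -1162*(-3991) = 4637542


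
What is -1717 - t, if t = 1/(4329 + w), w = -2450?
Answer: -3226244/1879 ≈ -1717.0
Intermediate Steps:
t = 1/1879 (t = 1/(4329 - 2450) = 1/1879 ≈ 0.00053220)
-1717 - t = -1717 - 1*1/1879 = -1717 - 1/1879 = -3226244/1879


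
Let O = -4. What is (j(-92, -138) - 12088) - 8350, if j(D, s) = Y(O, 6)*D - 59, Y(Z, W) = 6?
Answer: -21049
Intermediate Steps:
j(D, s) = -59 + 6*D (j(D, s) = 6*D - 59 = -59 + 6*D)
(j(-92, -138) - 12088) - 8350 = ((-59 + 6*(-92)) - 12088) - 8350 = ((-59 - 552) - 12088) - 8350 = (-611 - 12088) - 8350 = -12699 - 8350 = -21049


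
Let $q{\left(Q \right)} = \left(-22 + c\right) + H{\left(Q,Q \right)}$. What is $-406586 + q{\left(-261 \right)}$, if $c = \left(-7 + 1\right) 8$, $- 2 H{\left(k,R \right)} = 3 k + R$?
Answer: $-406134$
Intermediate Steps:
$H{\left(k,R \right)} = - \frac{3 k}{2} - \frac{R}{2}$ ($H{\left(k,R \right)} = - \frac{3 k + R}{2} = - \frac{R + 3 k}{2} = - \frac{3 k}{2} - \frac{R}{2}$)
$c = -48$ ($c = \left(-6\right) 8 = -48$)
$q{\left(Q \right)} = -70 - 2 Q$ ($q{\left(Q \right)} = \left(-22 - 48\right) - 2 Q = -70 - 2 Q$)
$-406586 + q{\left(-261 \right)} = -406586 - -452 = -406586 + \left(-70 + 522\right) = -406586 + 452 = -406134$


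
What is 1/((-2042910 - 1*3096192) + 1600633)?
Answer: -1/3538469 ≈ -2.8261e-7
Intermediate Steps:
1/((-2042910 - 1*3096192) + 1600633) = 1/((-2042910 - 3096192) + 1600633) = 1/(-5139102 + 1600633) = 1/(-3538469) = -1/3538469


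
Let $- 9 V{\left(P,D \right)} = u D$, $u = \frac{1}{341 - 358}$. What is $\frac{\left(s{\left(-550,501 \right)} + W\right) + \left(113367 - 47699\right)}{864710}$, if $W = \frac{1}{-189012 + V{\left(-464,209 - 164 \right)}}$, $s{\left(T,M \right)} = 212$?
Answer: $\frac{211685550103}{2778485307290} \approx 0.076187$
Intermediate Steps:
$u = - \frac{1}{17}$ ($u = \frac{1}{-17} = - \frac{1}{17} \approx -0.058824$)
$V{\left(P,D \right)} = \frac{D}{153}$ ($V{\left(P,D \right)} = - \frac{\left(- \frac{1}{17}\right) D}{9} = \frac{D}{153}$)
$W = - \frac{17}{3213199}$ ($W = \frac{1}{-189012 + \frac{209 - 164}{153}} = \frac{1}{-189012 + \frac{1}{153} \cdot 45} = \frac{1}{-189012 + \frac{5}{17}} = \frac{1}{- \frac{3213199}{17}} = - \frac{17}{3213199} \approx -5.2907 \cdot 10^{-6}$)
$\frac{\left(s{\left(-550,501 \right)} + W\right) + \left(113367 - 47699\right)}{864710} = \frac{\left(212 - \frac{17}{3213199}\right) + \left(113367 - 47699\right)}{864710} = \left(\frac{681198171}{3213199} + \left(113367 - 47699\right)\right) \frac{1}{864710} = \left(\frac{681198171}{3213199} + 65668\right) \frac{1}{864710} = \frac{211685550103}{3213199} \cdot \frac{1}{864710} = \frac{211685550103}{2778485307290}$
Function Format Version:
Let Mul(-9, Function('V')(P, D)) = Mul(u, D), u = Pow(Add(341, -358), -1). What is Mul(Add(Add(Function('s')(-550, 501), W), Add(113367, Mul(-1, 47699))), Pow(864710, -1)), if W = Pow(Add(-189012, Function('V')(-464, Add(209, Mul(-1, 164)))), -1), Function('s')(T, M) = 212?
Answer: Rational(211685550103, 2778485307290) ≈ 0.076187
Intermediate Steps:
u = Rational(-1, 17) (u = Pow(-17, -1) = Rational(-1, 17) ≈ -0.058824)
Function('V')(P, D) = Mul(Rational(1, 153), D) (Function('V')(P, D) = Mul(Rational(-1, 9), Mul(Rational(-1, 17), D)) = Mul(Rational(1, 153), D))
W = Rational(-17, 3213199) (W = Pow(Add(-189012, Mul(Rational(1, 153), Add(209, Mul(-1, 164)))), -1) = Pow(Add(-189012, Mul(Rational(1, 153), Add(209, -164))), -1) = Pow(Add(-189012, Mul(Rational(1, 153), 45)), -1) = Pow(Add(-189012, Rational(5, 17)), -1) = Pow(Rational(-3213199, 17), -1) = Rational(-17, 3213199) ≈ -5.2907e-6)
Mul(Add(Add(Function('s')(-550, 501), W), Add(113367, Mul(-1, 47699))), Pow(864710, -1)) = Mul(Add(Add(212, Rational(-17, 3213199)), Add(113367, Mul(-1, 47699))), Pow(864710, -1)) = Mul(Add(Rational(681198171, 3213199), Add(113367, -47699)), Rational(1, 864710)) = Mul(Add(Rational(681198171, 3213199), 65668), Rational(1, 864710)) = Mul(Rational(211685550103, 3213199), Rational(1, 864710)) = Rational(211685550103, 2778485307290)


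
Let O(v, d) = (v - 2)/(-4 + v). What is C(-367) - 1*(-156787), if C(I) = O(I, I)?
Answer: 58168346/371 ≈ 1.5679e+5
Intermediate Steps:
O(v, d) = (-2 + v)/(-4 + v)
C(I) = (-2 + I)/(-4 + I)
C(-367) - 1*(-156787) = (-2 - 367)/(-4 - 367) - 1*(-156787) = -369/(-371) + 156787 = -1/371*(-369) + 156787 = 369/371 + 156787 = 58168346/371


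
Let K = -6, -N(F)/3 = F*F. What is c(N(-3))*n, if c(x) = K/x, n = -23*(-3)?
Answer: 46/3 ≈ 15.333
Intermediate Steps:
N(F) = -3*F² (N(F) = -3*F*F = -3*F²)
n = 69
c(x) = -6/x
c(N(-3))*n = -6/((-3*(-3)²))*69 = -6/((-3*9))*69 = -6/(-27)*69 = -6*(-1/27)*69 = (2/9)*69 = 46/3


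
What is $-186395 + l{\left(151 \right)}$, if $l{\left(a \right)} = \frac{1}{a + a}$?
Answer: $- \frac{56291289}{302} \approx -1.864 \cdot 10^{5}$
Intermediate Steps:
$l{\left(a \right)} = \frac{1}{2 a}$
$-186395 + l{\left(151 \right)} = -186395 + \frac{1}{2 \cdot 151} = -186395 + \frac{1}{2} \cdot \frac{1}{151} = -186395 + \frac{1}{302} = - \frac{56291289}{302}$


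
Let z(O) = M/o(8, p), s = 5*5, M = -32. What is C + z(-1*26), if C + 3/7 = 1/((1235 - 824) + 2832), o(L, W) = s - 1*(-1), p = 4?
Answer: -489602/295113 ≈ -1.6590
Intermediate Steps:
s = 25
o(L, W) = 26 (o(L, W) = 25 - 1*(-1) = 25 + 1 = 26)
z(O) = -16/13 (z(O) = -32/26 = -32*1/26 = -16/13)
C = -9722/22701 (C = -3/7 + 1/((1235 - 824) + 2832) = -3/7 + 1/(411 + 2832) = -3/7 + 1/3243 = -9722/22701 ≈ -0.42826)
C + z(-1*26) = -9722/22701 - 16/13 = -489602/295113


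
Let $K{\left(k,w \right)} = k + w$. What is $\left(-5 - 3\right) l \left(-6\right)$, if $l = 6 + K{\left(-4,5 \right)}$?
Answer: $336$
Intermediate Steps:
$l = 7$ ($l = 6 + \left(-4 + 5\right) = 6 + 1 = 7$)
$\left(-5 - 3\right) l \left(-6\right) = \left(-5 - 3\right) 7 \left(-6\right) = \left(-8\right) 7 \left(-6\right) = \left(-56\right) \left(-6\right) = 336$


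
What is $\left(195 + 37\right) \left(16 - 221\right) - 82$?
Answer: $-47642$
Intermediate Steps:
$\left(195 + 37\right) \left(16 - 221\right) - 82 = 232 \left(-205\right) - 82 = -47560 - 82 = -47642$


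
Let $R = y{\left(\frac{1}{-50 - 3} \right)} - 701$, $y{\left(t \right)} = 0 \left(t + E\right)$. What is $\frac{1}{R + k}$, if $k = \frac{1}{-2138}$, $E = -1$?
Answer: $- \frac{2138}{1498739} \approx -0.0014265$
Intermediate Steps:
$k = - \frac{1}{2138} \approx -0.00046773$
$y{\left(t \right)} = 0$ ($y{\left(t \right)} = 0 \left(t - 1\right) = 0 \left(-1 + t\right) = 0$)
$R = -701$ ($R = 0 - 701 = -701$)
$\frac{1}{R + k} = \frac{1}{-701 - \frac{1}{2138}} = \frac{1}{- \frac{1498739}{2138}} = - \frac{2138}{1498739}$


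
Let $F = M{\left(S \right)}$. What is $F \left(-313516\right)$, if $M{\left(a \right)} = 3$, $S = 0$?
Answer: $-940548$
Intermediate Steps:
$F = 3$
$F \left(-313516\right) = 3 \left(-313516\right) = -940548$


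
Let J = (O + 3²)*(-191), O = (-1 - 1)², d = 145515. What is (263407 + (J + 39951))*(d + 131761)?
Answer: 83425416500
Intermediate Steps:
O = 4 (O = (-2)² = 4)
J = -2483 (J = (4 + 3²)*(-191) = (4 + 9)*(-191) = 13*(-191) = -2483)
(263407 + (J + 39951))*(d + 131761) = (263407 + (-2483 + 39951))*(145515 + 131761) = (263407 + 37468)*277276 = 300875*277276 = 83425416500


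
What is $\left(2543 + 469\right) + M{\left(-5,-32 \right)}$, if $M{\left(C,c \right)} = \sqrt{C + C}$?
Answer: $3012 + i \sqrt{10} \approx 3012.0 + 3.1623 i$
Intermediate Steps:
$M{\left(C,c \right)} = \sqrt{2} \sqrt{C}$ ($M{\left(C,c \right)} = \sqrt{2 C} = \sqrt{2} \sqrt{C}$)
$\left(2543 + 469\right) + M{\left(-5,-32 \right)} = \left(2543 + 469\right) + \sqrt{2} \sqrt{-5} = 3012 + \sqrt{2} i \sqrt{5} = 3012 + i \sqrt{10}$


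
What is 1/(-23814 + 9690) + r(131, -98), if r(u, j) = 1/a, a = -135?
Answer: -4753/635580 ≈ -0.0074782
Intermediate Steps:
r(u, j) = -1/135 (r(u, j) = 1/(-135) = -1/135)
1/(-23814 + 9690) + r(131, -98) = 1/(-23814 + 9690) - 1/135 = 1/(-14124) - 1/135 = -1/14124 - 1/135 = -4753/635580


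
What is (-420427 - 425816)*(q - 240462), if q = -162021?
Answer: 340598421369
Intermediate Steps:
(-420427 - 425816)*(q - 240462) = (-420427 - 425816)*(-162021 - 240462) = -846243*(-402483) = 340598421369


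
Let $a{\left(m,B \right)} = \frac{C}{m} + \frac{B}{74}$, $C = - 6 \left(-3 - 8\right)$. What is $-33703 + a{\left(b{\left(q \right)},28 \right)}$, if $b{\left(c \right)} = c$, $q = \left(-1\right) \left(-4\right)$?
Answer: $- \frac{2492773}{74} \approx -33686.0$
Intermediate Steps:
$q = 4$
$C = 66$ ($C = - 6 \left(-3 - 8\right) = \left(-6\right) \left(-11\right) = 66$)
$a{\left(m,B \right)} = \frac{66}{m} + \frac{B}{74}$
$-33703 + a{\left(b{\left(q \right)},28 \right)} = -33703 + \left(\frac{66}{4} + \frac{1}{74} \cdot 28\right) = -33703 + \left(66 \cdot \frac{1}{4} + \frac{14}{37}\right) = -33703 + \left(\frac{33}{2} + \frac{14}{37}\right) = -33703 + \frac{1249}{74} = - \frac{2492773}{74}$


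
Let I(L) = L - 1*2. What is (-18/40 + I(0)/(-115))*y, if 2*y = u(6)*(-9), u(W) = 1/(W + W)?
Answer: 597/3680 ≈ 0.16223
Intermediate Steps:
u(W) = 1/(2*W)
I(L) = -2 + L (I(L) = L - 2 = -2 + L)
y = -3/8 (y = (((1/2)/6)*(-9))/2 = (((1/2)*(1/6))*(-9))/2 = ((1/12)*(-9))/2 = (1/2)*(-3/4) = -3/8 ≈ -0.37500)
(-18/40 + I(0)/(-115))*y = (-18/40 + (-2 + 0)/(-115))*(-3/8) = (-18*1/40 - 2*(-1/115))*(-3/8) = (-9/20 + 2/115)*(-3/8) = -199/460*(-3/8) = 597/3680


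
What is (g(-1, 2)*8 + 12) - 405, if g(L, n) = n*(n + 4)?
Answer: -297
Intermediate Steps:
g(L, n) = n*(4 + n)
(g(-1, 2)*8 + 12) - 405 = ((2*(4 + 2))*8 + 12) - 405 = ((2*6)*8 + 12) - 405 = (12*8 + 12) - 405 = (96 + 12) - 405 = 108 - 405 = -297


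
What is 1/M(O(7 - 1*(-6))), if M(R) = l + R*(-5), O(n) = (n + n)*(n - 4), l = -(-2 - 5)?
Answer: -1/1163 ≈ -0.00085985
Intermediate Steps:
l = 7 (l = -1*(-7) = 7)
O(n) = 2*n*(-4 + n) (O(n) = (2*n)*(-4 + n) = 2*n*(-4 + n))
M(R) = 7 - 5*R (M(R) = 7 + R*(-5) = 7 - 5*R)
1/M(O(7 - 1*(-6))) = 1/(7 - 10*(7 - 1*(-6))*(-4 + (7 - 1*(-6)))) = 1/(7 - 10*(7 + 6)*(-4 + (7 + 6))) = 1/(7 - 10*13*(-4 + 13)) = 1/(7 - 10*13*9) = 1/(7 - 5*234) = 1/(7 - 1170) = 1/(-1163) = -1/1163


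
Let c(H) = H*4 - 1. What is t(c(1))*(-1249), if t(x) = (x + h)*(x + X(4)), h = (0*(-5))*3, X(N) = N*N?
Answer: -71193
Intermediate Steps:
X(N) = N**2
h = 0 (h = 0*3 = 0)
c(H) = -1 + 4*H (c(H) = 4*H - 1 = -1 + 4*H)
t(x) = x*(16 + x) (t(x) = (x + 0)*(x + 4**2) = x*(x + 16) = x*(16 + x))
t(c(1))*(-1249) = ((-1 + 4*1)*(16 + (-1 + 4*1)))*(-1249) = ((-1 + 4)*(16 + (-1 + 4)))*(-1249) = (3*(16 + 3))*(-1249) = (3*19)*(-1249) = 57*(-1249) = -71193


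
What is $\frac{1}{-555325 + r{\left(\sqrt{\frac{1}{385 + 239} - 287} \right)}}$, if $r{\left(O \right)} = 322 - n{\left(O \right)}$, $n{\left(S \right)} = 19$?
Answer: $- \frac{1}{555022} \approx -1.8017 \cdot 10^{-6}$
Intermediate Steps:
$r{\left(O \right)} = 303$ ($r{\left(O \right)} = 322 - 19 = 303$)
$\frac{1}{-555325 + r{\left(\sqrt{\frac{1}{385 + 239} - 287} \right)}} = \frac{1}{-555325 + 303} = \frac{1}{-555022} = - \frac{1}{555022}$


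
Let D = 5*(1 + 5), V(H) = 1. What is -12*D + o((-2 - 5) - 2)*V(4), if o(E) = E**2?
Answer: -279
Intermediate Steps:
D = 30 (D = 5*6 = 30)
-12*D + o((-2 - 5) - 2)*V(4) = -12*30 + ((-2 - 5) - 2)**2*1 = -360 + (-7 - 2)**2*1 = -360 + (-9)**2*1 = -360 + 81*1 = -360 + 81 = -279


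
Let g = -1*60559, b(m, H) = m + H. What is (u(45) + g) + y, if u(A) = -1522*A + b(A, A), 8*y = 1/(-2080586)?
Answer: -2146482319793/16644688 ≈ -1.2896e+5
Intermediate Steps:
y = -1/16644688 (y = (⅛)/(-2080586) = (⅛)*(-1/2080586) = -1/16644688 ≈ -6.0079e-8)
b(m, H) = H + m
g = -60559
u(A) = -1520*A (u(A) = -1522*A + (A + A) = -1522*A + 2*A = -1520*A)
(u(45) + g) + y = (-1520*45 - 60559) - 1/16644688 = (-68400 - 60559) - 1/16644688 = -128959 - 1/16644688 = -2146482319793/16644688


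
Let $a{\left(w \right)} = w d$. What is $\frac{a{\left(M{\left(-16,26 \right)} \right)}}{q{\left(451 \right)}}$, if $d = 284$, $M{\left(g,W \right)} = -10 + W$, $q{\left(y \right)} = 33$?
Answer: $\frac{4544}{33} \approx 137.7$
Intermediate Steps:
$a{\left(w \right)} = 284 w$ ($a{\left(w \right)} = w 284 = 284 w$)
$\frac{a{\left(M{\left(-16,26 \right)} \right)}}{q{\left(451 \right)}} = \frac{284 \left(-10 + 26\right)}{33} = 284 \cdot 16 \cdot \frac{1}{33} = 4544 \cdot \frac{1}{33} = \frac{4544}{33}$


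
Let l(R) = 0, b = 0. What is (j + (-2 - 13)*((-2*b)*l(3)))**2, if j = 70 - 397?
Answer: 106929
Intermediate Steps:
j = -327
(j + (-2 - 13)*((-2*b)*l(3)))**2 = (-327 + (-2 - 13)*(-2*0*0))**2 = (-327 - 0*0)**2 = (-327 - 15*0)**2 = (-327 + 0)**2 = (-327)**2 = 106929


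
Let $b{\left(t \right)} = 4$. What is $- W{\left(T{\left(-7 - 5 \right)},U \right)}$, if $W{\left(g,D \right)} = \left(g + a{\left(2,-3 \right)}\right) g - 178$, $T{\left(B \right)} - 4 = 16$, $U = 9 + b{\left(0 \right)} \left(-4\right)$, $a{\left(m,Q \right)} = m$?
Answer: $-262$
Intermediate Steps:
$U = -7$ ($U = 9 + 4 \left(-4\right) = 9 - 16 = -7$)
$T{\left(B \right)} = 20$ ($T{\left(B \right)} = 4 + 16 = 20$)
$W{\left(g,D \right)} = -178 + g \left(2 + g\right)$ ($W{\left(g,D \right)} = \left(g + 2\right) g - 178 = \left(2 + g\right) g - 178 = g \left(2 + g\right) - 178 = -178 + g \left(2 + g\right)$)
$- W{\left(T{\left(-7 - 5 \right)},U \right)} = - (-178 + 20^{2} + 2 \cdot 20) = - (-178 + 400 + 40) = \left(-1\right) 262 = -262$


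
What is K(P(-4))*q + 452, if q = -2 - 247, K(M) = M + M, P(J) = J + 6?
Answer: -544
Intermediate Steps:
P(J) = 6 + J
K(M) = 2*M
q = -249
K(P(-4))*q + 452 = (2*(6 - 4))*(-249) + 452 = (2*2)*(-249) + 452 = 4*(-249) + 452 = -996 + 452 = -544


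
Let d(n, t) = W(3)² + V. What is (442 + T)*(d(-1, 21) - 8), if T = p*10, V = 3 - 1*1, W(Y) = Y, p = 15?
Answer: 1776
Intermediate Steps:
V = 2 (V = 3 - 1 = 2)
T = 150 (T = 15*10 = 150)
d(n, t) = 11 (d(n, t) = 3² + 2 = 9 + 2 = 11)
(442 + T)*(d(-1, 21) - 8) = (442 + 150)*(11 - 8) = 592*3 = 1776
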